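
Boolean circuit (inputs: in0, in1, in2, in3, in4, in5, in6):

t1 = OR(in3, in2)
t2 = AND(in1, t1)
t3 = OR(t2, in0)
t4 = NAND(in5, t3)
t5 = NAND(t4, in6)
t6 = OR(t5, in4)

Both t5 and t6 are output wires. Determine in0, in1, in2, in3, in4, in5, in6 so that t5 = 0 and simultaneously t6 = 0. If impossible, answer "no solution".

in0=1, in1=0, in2=1, in3=1, in4=0, in5=0, in6=1

Check with in0=1, in1=0, in2=1, in3=1, in4=0, in5=0, in6=1:
t1 = OR(in3, in2) = OR(1, 1) = 1
t2 = AND(in1, t1) = AND(0, 1) = 0
t3 = OR(t2, in0) = OR(0, 1) = 1
t4 = NAND(in5, t3) = NAND(0, 1) = 1
t5 = NAND(t4, in6) = NAND(1, 1) = 0
t6 = OR(t5, in4) = OR(0, 0) = 0
So t5 = 0 and t6 = 0.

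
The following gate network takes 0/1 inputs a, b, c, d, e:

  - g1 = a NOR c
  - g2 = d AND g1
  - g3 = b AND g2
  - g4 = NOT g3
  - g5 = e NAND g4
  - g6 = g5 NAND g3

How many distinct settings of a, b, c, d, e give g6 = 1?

30

g6 = g5 NAND g3 must be 1, so at least one of g5, g3 is 0.
Enumerating the 32 input combinations, 30 give g6 = 1 and 2 give g6 = 0.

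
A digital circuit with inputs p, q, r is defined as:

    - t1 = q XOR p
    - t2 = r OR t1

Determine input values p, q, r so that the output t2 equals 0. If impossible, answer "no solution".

Check with p=1 q=1 r=0:
t1 = q XOR p = 1 XOR 1 = 0
t2 = r OR t1 = 0 OR 0 = 0
So t2 = 0 as required.

p=1 q=1 r=0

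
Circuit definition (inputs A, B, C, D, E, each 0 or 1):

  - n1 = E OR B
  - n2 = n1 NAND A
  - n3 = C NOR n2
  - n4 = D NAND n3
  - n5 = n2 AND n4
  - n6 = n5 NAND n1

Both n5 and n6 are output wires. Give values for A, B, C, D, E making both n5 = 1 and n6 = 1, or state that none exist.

A=1 B=0 C=1 D=1 E=0

Check with A=1 B=0 C=1 D=1 E=0:
n1 = E OR B = 0 OR 0 = 0
n2 = n1 NAND A = 0 NAND 1 = 1
n3 = C NOR n2 = 1 NOR 1 = 0
n4 = D NAND n3 = 1 NAND 0 = 1
n5 = n2 AND n4 = 1 AND 1 = 1
n6 = n5 NAND n1 = 1 NAND 0 = 1
So n5 = 1 and n6 = 1.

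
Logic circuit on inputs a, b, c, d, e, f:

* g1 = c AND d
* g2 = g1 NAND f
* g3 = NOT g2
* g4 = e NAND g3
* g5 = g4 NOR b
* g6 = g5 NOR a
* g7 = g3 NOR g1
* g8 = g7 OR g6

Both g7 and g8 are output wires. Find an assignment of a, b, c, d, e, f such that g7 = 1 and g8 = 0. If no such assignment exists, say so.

no solution exists

Across all 64 input combinations, none give both g7 = 1 and g8 = 0.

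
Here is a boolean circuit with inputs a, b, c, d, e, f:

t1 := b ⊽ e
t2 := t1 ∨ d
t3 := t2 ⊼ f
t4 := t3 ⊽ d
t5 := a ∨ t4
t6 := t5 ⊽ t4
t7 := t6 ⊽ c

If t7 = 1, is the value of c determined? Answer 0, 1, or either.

t7 = t6 ⊽ c must be 1, so both t6 = 0 and c = 0.
t6 = t5 ⊽ t4 must be 0, so at least one of t5, t4 is 1.
Every assignment with t7 = 1 has c = 0; there are 17 such assignment(s).

0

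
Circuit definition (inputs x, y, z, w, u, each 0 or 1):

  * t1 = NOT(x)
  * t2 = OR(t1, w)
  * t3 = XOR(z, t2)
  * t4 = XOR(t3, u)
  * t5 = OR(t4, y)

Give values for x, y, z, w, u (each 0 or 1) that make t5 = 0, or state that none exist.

t5 = OR(t4, y) must be 0, so both t4 = 0 and y = 0.
Check with x=0, y=0, z=0, w=1, u=1:
t1 = NOT(x) = NOT 0 = 1
t2 = OR(t1, w) = OR(1, 1) = 1
t3 = XOR(z, t2) = XOR(0, 1) = 1
t4 = XOR(t3, u) = XOR(1, 1) = 0
t5 = OR(t4, y) = OR(0, 0) = 0
So t5 = 0 as required.

x=0, y=0, z=0, w=1, u=1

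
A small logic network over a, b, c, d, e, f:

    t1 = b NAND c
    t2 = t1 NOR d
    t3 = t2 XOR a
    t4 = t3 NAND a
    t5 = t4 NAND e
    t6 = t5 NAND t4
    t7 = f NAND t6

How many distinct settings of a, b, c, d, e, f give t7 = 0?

t7 = f NAND t6 must be 0, so both f = 1 and t6 = 1.
t6 = t5 NAND t4 must be 1, so at least one of t5, t4 is 0.
Enumerating the 64 input combinations, 23 give t7 = 0 and 41 give t7 = 1.

23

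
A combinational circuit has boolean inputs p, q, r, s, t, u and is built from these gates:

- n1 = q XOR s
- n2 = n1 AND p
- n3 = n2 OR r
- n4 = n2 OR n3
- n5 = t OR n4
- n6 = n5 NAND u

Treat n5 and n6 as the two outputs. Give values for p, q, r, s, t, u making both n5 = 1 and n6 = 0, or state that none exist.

Check with p=1, q=1, r=0, s=0, t=0, u=1:
n1 = q XOR s = 1 XOR 0 = 1
n2 = n1 AND p = 1 AND 1 = 1
n3 = n2 OR r = 1 OR 0 = 1
n4 = n2 OR n3 = 1 OR 1 = 1
n5 = t OR n4 = 0 OR 1 = 1
n6 = n5 NAND u = 1 NAND 1 = 0
So n5 = 1 and n6 = 0.

p=1, q=1, r=0, s=0, t=0, u=1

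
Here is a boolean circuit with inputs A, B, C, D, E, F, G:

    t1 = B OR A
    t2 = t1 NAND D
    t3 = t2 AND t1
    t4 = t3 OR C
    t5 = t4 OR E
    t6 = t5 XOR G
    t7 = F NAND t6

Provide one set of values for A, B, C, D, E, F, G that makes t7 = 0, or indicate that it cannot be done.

t7 = F NAND t6 must be 0, so both F = 1 and t6 = 1.
t6 = t5 XOR G must be 1, so t5 and G differ.
Check with A=0, B=1, C=0, D=1, E=1, F=1, G=0:
t1 = B OR A = 1 OR 0 = 1
t2 = t1 NAND D = 1 NAND 1 = 0
t3 = t2 AND t1 = 0 AND 1 = 0
t4 = t3 OR C = 0 OR 0 = 0
t5 = t4 OR E = 0 OR 1 = 1
t6 = t5 XOR G = 1 XOR 0 = 1
t7 = F NAND t6 = 1 NAND 1 = 0
So t7 = 0 as required.

A=0, B=1, C=0, D=1, E=1, F=1, G=0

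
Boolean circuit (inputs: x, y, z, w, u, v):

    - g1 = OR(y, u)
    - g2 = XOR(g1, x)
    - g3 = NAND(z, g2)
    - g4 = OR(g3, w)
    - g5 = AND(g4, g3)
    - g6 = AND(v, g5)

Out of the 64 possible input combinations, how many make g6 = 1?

24

g6 = AND(v, g5) must be 1, so both v = 1 and g5 = 1.
Enumerating the 64 input combinations, 24 give g6 = 1 and 40 give g6 = 0.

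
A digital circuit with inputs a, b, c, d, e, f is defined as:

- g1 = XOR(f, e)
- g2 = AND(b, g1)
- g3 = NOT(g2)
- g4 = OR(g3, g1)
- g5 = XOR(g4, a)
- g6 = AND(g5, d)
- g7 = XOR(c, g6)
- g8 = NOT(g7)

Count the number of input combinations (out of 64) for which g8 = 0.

g8 = NOT(g7) must be 0, so g7 = 1.
g7 = XOR(c, g6) must be 1, so c and g6 differ.
Enumerating the 64 input combinations, 32 give g8 = 0 and 32 give g8 = 1.

32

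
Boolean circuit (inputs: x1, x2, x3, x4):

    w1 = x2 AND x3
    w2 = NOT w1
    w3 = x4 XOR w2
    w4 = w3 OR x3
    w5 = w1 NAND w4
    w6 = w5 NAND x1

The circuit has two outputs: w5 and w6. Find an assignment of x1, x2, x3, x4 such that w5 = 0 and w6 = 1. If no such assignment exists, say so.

Check with x1=0 x2=1 x3=1 x4=0:
w1 = x2 AND x3 = 1 AND 1 = 1
w2 = NOT w1 = NOT 1 = 0
w3 = x4 XOR w2 = 0 XOR 0 = 0
w4 = w3 OR x3 = 0 OR 1 = 1
w5 = w1 NAND w4 = 1 NAND 1 = 0
w6 = w5 NAND x1 = 0 NAND 0 = 1
So w5 = 0 and w6 = 1.

x1=0 x2=1 x3=1 x4=0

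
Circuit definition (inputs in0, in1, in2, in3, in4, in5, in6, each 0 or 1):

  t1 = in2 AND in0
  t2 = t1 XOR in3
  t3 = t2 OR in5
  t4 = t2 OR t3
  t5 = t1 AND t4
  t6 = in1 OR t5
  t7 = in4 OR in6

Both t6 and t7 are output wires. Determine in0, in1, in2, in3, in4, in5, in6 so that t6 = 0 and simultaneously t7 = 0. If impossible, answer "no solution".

in0=0 in1=0 in2=1 in3=1 in4=0 in5=0 in6=0

Check with in0=0 in1=0 in2=1 in3=1 in4=0 in5=0 in6=0:
t1 = in2 AND in0 = 1 AND 0 = 0
t2 = t1 XOR in3 = 0 XOR 1 = 1
t3 = t2 OR in5 = 1 OR 0 = 1
t4 = t2 OR t3 = 1 OR 1 = 1
t5 = t1 AND t4 = 0 AND 1 = 0
t6 = in1 OR t5 = 0 OR 0 = 0
t7 = in4 OR in6 = 0 OR 0 = 0
So t6 = 0 and t7 = 0.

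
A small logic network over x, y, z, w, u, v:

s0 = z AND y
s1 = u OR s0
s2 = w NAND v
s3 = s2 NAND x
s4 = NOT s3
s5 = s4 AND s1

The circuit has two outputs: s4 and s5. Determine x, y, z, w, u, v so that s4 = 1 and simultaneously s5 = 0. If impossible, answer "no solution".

x=1 y=0 z=1 w=1 u=0 v=0

Check with x=1 y=0 z=1 w=1 u=0 v=0:
s0 = z AND y = 1 AND 0 = 0
s1 = u OR s0 = 0 OR 0 = 0
s2 = w NAND v = 1 NAND 0 = 1
s3 = s2 NAND x = 1 NAND 1 = 0
s4 = NOT s3 = NOT 0 = 1
s5 = s4 AND s1 = 1 AND 0 = 0
So s4 = 1 and s5 = 0.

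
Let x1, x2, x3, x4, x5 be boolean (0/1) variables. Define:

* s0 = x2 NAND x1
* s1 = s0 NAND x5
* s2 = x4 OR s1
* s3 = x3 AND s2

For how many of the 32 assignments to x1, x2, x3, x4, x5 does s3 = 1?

13

s3 = x3 AND s2 must be 1, so both x3 = 1 and s2 = 1.
Enumerating the 32 input combinations, 13 give s3 = 1 and 19 give s3 = 0.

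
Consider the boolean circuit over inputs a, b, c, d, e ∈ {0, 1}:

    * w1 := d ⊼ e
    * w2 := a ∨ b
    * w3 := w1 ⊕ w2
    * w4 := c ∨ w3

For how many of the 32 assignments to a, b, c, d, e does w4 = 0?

w4 = c ∨ w3 must be 0, so both c = 0 and w3 = 0.
Enumerating the 32 input combinations, 10 give w4 = 0 and 22 give w4 = 1.

10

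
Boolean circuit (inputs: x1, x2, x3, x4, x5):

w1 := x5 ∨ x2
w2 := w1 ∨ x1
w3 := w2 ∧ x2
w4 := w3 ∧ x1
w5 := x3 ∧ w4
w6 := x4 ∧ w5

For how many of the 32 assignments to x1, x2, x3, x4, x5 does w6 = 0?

w6 = x4 ∧ w5 must be 0, so at least one of x4, w5 is 0.
Enumerating the 32 input combinations, 30 give w6 = 0 and 2 give w6 = 1.

30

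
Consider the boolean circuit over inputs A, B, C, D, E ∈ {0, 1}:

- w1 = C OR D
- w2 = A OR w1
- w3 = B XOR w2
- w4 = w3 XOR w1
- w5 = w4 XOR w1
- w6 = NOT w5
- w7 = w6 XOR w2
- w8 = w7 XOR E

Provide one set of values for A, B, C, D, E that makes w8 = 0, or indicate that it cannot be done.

w8 = w7 XOR E must be 0, so w7 and E are equal.
Check with A=1, B=1, C=0, D=0, E=0:
w1 = C OR D = 0 OR 0 = 0
w2 = A OR w1 = 1 OR 0 = 1
w3 = B XOR w2 = 1 XOR 1 = 0
w4 = w3 XOR w1 = 0 XOR 0 = 0
w5 = w4 XOR w1 = 0 XOR 0 = 0
w6 = NOT w5 = NOT 0 = 1
w7 = w6 XOR w2 = 1 XOR 1 = 0
w8 = w7 XOR E = 0 XOR 0 = 0
So w8 = 0 as required.

A=1, B=1, C=0, D=0, E=0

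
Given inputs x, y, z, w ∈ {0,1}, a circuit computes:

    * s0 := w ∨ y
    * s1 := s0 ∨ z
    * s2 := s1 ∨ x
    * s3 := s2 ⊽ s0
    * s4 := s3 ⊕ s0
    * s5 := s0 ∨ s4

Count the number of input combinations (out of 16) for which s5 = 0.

3

s5 = s0 ∨ s4 must be 0, so both s0 = 0 and s4 = 0.
Satisfying assignments:
  x=0, y=0, z=1, w=0
  x=1, y=0, z=0, w=0
  x=1, y=0, z=1, w=0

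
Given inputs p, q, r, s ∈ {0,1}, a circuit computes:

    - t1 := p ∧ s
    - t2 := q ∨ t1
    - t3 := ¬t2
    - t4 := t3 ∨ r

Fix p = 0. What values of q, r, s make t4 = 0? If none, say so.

q=1, r=0, s=1

Check with p = 0 and q=1, r=0, s=1:
t1 = p ∧ s = 0 ∧ 1 = 0
t2 = q ∨ t1 = 1 ∨ 0 = 1
t3 = ¬t2 = ¬1 = 0
t4 = t3 ∨ r = 0 ∨ 0 = 0
So t4 = 0.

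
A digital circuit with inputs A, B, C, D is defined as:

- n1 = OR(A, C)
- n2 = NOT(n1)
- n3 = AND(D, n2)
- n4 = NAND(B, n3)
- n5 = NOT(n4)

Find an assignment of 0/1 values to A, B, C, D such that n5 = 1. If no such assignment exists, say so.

A=0, B=1, C=0, D=1

n5 = NOT(n4) must be 1, so n4 = 0.
Check with A=0, B=1, C=0, D=1:
n1 = OR(A, C) = OR(0, 0) = 0
n2 = NOT(n1) = NOT 0 = 1
n3 = AND(D, n2) = AND(1, 1) = 1
n4 = NAND(B, n3) = NAND(1, 1) = 0
n5 = NOT(n4) = NOT 0 = 1
So n5 = 1 as required.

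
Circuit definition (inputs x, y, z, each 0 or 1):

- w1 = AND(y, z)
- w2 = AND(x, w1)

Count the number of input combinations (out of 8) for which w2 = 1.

w2 = AND(x, w1) must be 1, so both x = 1 and w1 = 1.
Satisfying assignments:
  x=1, y=1, z=1

1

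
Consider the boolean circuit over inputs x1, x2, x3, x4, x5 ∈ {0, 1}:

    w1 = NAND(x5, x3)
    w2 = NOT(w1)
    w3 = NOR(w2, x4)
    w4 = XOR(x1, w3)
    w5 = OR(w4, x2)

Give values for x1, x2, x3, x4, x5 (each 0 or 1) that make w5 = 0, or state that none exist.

Check with x1=1, x2=0, x3=0, x4=0, x5=1:
w1 = NAND(x5, x3) = NAND(1, 0) = 1
w2 = NOT(w1) = NOT 1 = 0
w3 = NOR(w2, x4) = NOR(0, 0) = 1
w4 = XOR(x1, w3) = XOR(1, 1) = 0
w5 = OR(w4, x2) = OR(0, 0) = 0
So w5 = 0 as required.

x1=1, x2=0, x3=0, x4=0, x5=1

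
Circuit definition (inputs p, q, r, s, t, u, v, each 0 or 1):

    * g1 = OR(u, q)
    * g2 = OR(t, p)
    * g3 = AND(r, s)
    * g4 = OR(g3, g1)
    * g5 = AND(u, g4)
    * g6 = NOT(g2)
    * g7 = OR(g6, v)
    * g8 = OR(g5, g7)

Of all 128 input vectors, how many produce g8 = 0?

g8 = OR(g5, g7) must be 0, so both g5 = 0 and g7 = 0.
g5 = AND(u, g4) must be 0, so at least one of u, g4 is 0.
g7 = OR(g6, v) must be 0, so both g6 = 0 and v = 0.
Enumerating the 128 input combinations, 24 give g8 = 0 and 104 give g8 = 1.

24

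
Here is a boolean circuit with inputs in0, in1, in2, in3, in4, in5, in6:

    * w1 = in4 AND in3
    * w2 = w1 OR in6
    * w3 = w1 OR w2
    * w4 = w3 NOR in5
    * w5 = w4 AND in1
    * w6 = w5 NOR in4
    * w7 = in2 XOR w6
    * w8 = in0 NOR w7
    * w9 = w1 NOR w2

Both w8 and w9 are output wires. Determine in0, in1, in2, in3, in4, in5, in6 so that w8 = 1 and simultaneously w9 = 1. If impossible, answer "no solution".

Check with in0=0, in1=1, in2=0, in3=1, in4=0, in5=0, in6=0:
w1 = in4 AND in3 = 0 AND 1 = 0
w2 = w1 OR in6 = 0 OR 0 = 0
w3 = w1 OR w2 = 0 OR 0 = 0
w4 = w3 NOR in5 = 0 NOR 0 = 1
w5 = w4 AND in1 = 1 AND 1 = 1
w6 = w5 NOR in4 = 1 NOR 0 = 0
w7 = in2 XOR w6 = 0 XOR 0 = 0
w8 = in0 NOR w7 = 0 NOR 0 = 1
w9 = w1 NOR w2 = 0 NOR 0 = 1
So w8 = 1 and w9 = 1.

in0=0, in1=1, in2=0, in3=1, in4=0, in5=0, in6=0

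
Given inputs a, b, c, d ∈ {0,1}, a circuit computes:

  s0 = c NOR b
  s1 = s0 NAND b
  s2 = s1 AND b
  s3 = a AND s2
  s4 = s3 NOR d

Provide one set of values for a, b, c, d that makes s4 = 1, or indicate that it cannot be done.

Check with a=1, b=0, c=0, d=0:
s0 = c NOR b = 0 NOR 0 = 1
s1 = s0 NAND b = 1 NAND 0 = 1
s2 = s1 AND b = 1 AND 0 = 0
s3 = a AND s2 = 1 AND 0 = 0
s4 = s3 NOR d = 0 NOR 0 = 1
So s4 = 1 as required.

a=1, b=0, c=0, d=0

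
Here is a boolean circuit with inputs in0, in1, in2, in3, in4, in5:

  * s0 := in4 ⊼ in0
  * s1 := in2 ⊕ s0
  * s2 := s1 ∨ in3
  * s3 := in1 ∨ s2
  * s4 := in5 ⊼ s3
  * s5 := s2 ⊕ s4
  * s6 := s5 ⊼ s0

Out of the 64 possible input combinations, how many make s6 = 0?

s6 = s5 ⊼ s0 must be 0, so both s5 = 1 and s0 = 1.
s5 = s2 ⊕ s4 must be 1, so s2 and s4 differ.
s0 = in4 ⊼ in0 must be 1, so at least one of in4, in0 is 0.
Enumerating the 64 input combinations, 27 give s6 = 0 and 37 give s6 = 1.

27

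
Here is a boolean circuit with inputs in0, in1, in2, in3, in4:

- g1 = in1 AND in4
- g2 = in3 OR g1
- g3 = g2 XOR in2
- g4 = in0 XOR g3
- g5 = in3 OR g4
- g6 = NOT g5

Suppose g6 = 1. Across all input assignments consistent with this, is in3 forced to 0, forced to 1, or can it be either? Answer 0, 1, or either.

g6 = NOT g5 must be 1, so g5 = 0.
Every assignment with g6 = 1 has in3 = 0; there are 8 such assignment(s).

0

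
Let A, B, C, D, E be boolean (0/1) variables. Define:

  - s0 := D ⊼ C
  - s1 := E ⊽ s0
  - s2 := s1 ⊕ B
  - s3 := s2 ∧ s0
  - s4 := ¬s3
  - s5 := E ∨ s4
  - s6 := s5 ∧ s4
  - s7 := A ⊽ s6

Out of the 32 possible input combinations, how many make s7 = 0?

s7 = A ⊽ s6 must be 0, so at least one of A, s6 is 1.
Enumerating the 32 input combinations, 26 give s7 = 0 and 6 give s7 = 1.

26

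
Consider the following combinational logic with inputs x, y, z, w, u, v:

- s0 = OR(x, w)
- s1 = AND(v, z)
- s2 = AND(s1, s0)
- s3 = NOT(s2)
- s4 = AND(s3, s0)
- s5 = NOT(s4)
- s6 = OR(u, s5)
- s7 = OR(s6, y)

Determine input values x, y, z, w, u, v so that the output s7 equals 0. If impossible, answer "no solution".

x=0, y=0, z=0, w=1, u=0, v=1

Check with x=0, y=0, z=0, w=1, u=0, v=1:
s0 = OR(x, w) = OR(0, 1) = 1
s1 = AND(v, z) = AND(1, 0) = 0
s2 = AND(s1, s0) = AND(0, 1) = 0
s3 = NOT(s2) = NOT 0 = 1
s4 = AND(s3, s0) = AND(1, 1) = 1
s5 = NOT(s4) = NOT 1 = 0
s6 = OR(u, s5) = OR(0, 0) = 0
s7 = OR(s6, y) = OR(0, 0) = 0
So s7 = 0 as required.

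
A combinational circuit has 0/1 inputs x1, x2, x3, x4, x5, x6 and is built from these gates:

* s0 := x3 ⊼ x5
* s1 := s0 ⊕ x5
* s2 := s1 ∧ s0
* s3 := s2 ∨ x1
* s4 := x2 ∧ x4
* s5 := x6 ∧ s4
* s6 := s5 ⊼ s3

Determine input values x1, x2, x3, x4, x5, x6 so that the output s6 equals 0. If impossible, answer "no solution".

s6 = s5 ⊼ s3 must be 0, so both s5 = 1 and s3 = 1.
Check with x1=0 x2=1 x3=1 x4=1 x5=0 x6=1:
s0 = x3 ⊼ x5 = 1 ⊼ 0 = 1
s1 = s0 ⊕ x5 = 1 ⊕ 0 = 1
s2 = s1 ∧ s0 = 1 ∧ 1 = 1
s3 = s2 ∨ x1 = 1 ∨ 0 = 1
s4 = x2 ∧ x4 = 1 ∧ 1 = 1
s5 = x6 ∧ s4 = 1 ∧ 1 = 1
s6 = s5 ⊼ s3 = 1 ⊼ 1 = 0
So s6 = 0 as required.

x1=0 x2=1 x3=1 x4=1 x5=0 x6=1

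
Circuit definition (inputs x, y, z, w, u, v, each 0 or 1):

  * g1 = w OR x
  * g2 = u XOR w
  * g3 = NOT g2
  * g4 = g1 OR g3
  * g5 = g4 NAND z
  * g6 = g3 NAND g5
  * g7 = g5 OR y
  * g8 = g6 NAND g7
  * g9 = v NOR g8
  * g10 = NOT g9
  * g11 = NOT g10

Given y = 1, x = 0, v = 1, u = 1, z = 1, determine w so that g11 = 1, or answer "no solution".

no solution exists

With y = 1, x = 0, v = 1, u = 1, z = 1 fixed, none of the 2 settings of w give g11 = 1.
For example, with w=1:
g1 = w OR x = 1 OR 0 = 1
g2 = u XOR w = 1 XOR 1 = 0
g3 = NOT g2 = NOT 0 = 1
g4 = g1 OR g3 = 1 OR 1 = 1
g5 = g4 NAND z = 1 NAND 1 = 0
g6 = g3 NAND g5 = 1 NAND 0 = 1
g7 = g5 OR y = 0 OR 1 = 1
g8 = g6 NAND g7 = 1 NAND 1 = 0
g9 = v NOR g8 = 1 NOR 0 = 0
g10 = NOT g9 = NOT 0 = 1
g11 = NOT g10 = NOT 1 = 0
giving g11 = 0 ≠ 1.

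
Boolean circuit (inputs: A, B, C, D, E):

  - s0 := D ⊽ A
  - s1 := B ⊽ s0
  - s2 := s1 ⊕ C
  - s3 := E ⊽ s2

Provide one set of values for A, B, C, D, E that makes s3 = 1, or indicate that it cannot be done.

s3 = E ⊽ s2 must be 1, so both E = 0 and s2 = 0.
Check with A=1 B=0 C=1 D=0 E=0:
s0 = D ⊽ A = 0 ⊽ 1 = 0
s1 = B ⊽ s0 = 0 ⊽ 0 = 1
s2 = s1 ⊕ C = 1 ⊕ 1 = 0
s3 = E ⊽ s2 = 0 ⊽ 0 = 1
So s3 = 1 as required.

A=1 B=0 C=1 D=0 E=0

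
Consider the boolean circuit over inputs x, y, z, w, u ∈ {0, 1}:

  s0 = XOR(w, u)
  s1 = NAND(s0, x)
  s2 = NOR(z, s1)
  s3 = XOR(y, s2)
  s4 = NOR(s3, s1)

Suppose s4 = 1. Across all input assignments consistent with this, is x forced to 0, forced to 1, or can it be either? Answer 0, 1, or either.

1

s4 = NOR(s3, s1) must be 1, so both s3 = 0 and s1 = 0.
s3 = XOR(y, s2) must be 0, so y and s2 are equal.
Every assignment with s4 = 1 has x = 1; there are 4 such assignment(s).
  x=1, y=0, z=1, w=0, u=1
  x=1, y=0, z=1, w=1, u=0
  x=1, y=1, z=0, w=0, u=1
  x=1, y=1, z=0, w=1, u=0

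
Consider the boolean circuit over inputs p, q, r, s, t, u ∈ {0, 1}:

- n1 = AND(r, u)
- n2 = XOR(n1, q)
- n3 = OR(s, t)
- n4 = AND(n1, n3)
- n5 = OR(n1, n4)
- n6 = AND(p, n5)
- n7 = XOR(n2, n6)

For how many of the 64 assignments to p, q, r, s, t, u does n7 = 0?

32

n7 = XOR(n2, n6) must be 0, so n2 and n6 are equal.
Enumerating the 64 input combinations, 32 give n7 = 0 and 32 give n7 = 1.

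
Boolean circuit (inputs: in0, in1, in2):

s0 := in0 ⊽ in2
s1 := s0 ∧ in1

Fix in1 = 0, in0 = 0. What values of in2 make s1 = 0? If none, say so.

s1 = s0 ∧ in1 must be 0, so at least one of s0, in1 is 0.
Check with in1 = 0, in0 = 0 and in2=0:
s0 = in0 ⊽ in2 = 0 ⊽ 0 = 1
s1 = s0 ∧ in1 = 1 ∧ 0 = 0
So s1 = 0.

in2=0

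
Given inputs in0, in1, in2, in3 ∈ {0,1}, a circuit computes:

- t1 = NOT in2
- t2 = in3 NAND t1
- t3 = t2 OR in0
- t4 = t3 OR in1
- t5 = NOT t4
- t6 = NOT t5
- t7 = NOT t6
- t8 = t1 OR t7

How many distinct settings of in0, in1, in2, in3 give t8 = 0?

t8 = t1 OR t7 must be 0, so both t1 = 0 and t7 = 0.
Enumerating the 16 input combinations, 8 give t8 = 0 and 8 give t8 = 1.

8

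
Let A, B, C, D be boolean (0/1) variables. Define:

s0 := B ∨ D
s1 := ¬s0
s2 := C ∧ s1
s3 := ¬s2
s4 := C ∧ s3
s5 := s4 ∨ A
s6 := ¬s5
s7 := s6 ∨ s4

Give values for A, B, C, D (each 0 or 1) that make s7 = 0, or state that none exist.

s7 = s6 ∨ s4 must be 0, so both s6 = 0 and s4 = 0.
Check with A=1 B=0 C=1 D=0:
s0 = B ∨ D = 0 ∨ 0 = 0
s1 = ¬s0 = ¬0 = 1
s2 = C ∧ s1 = 1 ∧ 1 = 1
s3 = ¬s2 = ¬1 = 0
s4 = C ∧ s3 = 1 ∧ 0 = 0
s5 = s4 ∨ A = 0 ∨ 1 = 1
s6 = ¬s5 = ¬1 = 0
s7 = s6 ∨ s4 = 0 ∨ 0 = 0
So s7 = 0 as required.

A=1 B=0 C=1 D=0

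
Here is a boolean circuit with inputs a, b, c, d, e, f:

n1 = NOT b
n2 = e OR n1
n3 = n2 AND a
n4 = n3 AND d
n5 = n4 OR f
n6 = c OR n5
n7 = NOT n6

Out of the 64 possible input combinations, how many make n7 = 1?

n7 = NOT n6 must be 1, so n6 = 0.
Enumerating the 64 input combinations, 13 give n7 = 1 and 51 give n7 = 0.

13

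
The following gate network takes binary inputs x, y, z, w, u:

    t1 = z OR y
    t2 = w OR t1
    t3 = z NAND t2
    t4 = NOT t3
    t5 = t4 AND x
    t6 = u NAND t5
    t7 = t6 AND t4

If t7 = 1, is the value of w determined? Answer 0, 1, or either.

Both values of w occur among assignments with t7 = 1:
  w=0: x=0, y=0, z=1, w=0, u=0
  w=1: x=0, y=0, z=1, w=1, u=0

either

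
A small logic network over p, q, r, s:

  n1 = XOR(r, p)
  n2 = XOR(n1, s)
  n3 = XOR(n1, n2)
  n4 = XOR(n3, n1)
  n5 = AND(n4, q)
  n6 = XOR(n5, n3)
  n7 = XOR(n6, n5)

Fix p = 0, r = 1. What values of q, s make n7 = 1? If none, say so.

n7 = XOR(n6, n5) must be 1, so n6 and n5 differ.
Check with p = 0, r = 1 and q=0, s=1:
n1 = XOR(r, p) = XOR(1, 0) = 1
n2 = XOR(n1, s) = XOR(1, 1) = 0
n3 = XOR(n1, n2) = XOR(1, 0) = 1
n4 = XOR(n3, n1) = XOR(1, 1) = 0
n5 = AND(n4, q) = AND(0, 0) = 0
n6 = XOR(n5, n3) = XOR(0, 1) = 1
n7 = XOR(n6, n5) = XOR(1, 0) = 1
So n7 = 1.

q=0 s=1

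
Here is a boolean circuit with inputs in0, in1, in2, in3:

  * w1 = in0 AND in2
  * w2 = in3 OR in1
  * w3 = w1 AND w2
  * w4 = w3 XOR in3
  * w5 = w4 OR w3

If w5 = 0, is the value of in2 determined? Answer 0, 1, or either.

either

Both values of in2 occur among assignments with w5 = 0:
  in2=0: in0=0, in1=0, in2=0, in3=0
  in2=1: in0=0, in1=0, in2=1, in3=0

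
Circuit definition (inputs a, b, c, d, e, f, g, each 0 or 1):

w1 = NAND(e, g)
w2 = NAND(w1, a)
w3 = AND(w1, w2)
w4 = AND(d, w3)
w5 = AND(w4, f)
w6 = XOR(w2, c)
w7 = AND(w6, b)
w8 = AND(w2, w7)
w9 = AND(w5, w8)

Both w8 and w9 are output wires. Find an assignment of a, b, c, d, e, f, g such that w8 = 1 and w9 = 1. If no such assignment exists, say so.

Check with a=0 b=1 c=0 d=1 e=1 f=1 g=0:
w1 = NAND(e, g) = NAND(1, 0) = 1
w2 = NAND(w1, a) = NAND(1, 0) = 1
w3 = AND(w1, w2) = AND(1, 1) = 1
w4 = AND(d, w3) = AND(1, 1) = 1
w5 = AND(w4, f) = AND(1, 1) = 1
w6 = XOR(w2, c) = XOR(1, 0) = 1
w7 = AND(w6, b) = AND(1, 1) = 1
w8 = AND(w2, w7) = AND(1, 1) = 1
w9 = AND(w5, w8) = AND(1, 1) = 1
So w8 = 1 and w9 = 1.

a=0 b=1 c=0 d=1 e=1 f=1 g=0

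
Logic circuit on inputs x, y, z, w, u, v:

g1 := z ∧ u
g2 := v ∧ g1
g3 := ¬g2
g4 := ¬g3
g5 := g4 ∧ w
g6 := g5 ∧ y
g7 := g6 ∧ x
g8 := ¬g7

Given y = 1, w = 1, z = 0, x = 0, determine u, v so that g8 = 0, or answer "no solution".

no solution exists

With y = 1, w = 1, z = 0, x = 0 fixed, none of the 4 settings of u, v give g8 = 0.
For example, with u=1, v=0:
g1 = z ∧ u = 0 ∧ 1 = 0
g2 = v ∧ g1 = 0 ∧ 0 = 0
g3 = ¬g2 = ¬0 = 1
g4 = ¬g3 = ¬1 = 0
g5 = g4 ∧ w = 0 ∧ 1 = 0
g6 = g5 ∧ y = 0 ∧ 1 = 0
g7 = g6 ∧ x = 0 ∧ 0 = 0
g8 = ¬g7 = ¬0 = 1
giving g8 = 1 ≠ 0.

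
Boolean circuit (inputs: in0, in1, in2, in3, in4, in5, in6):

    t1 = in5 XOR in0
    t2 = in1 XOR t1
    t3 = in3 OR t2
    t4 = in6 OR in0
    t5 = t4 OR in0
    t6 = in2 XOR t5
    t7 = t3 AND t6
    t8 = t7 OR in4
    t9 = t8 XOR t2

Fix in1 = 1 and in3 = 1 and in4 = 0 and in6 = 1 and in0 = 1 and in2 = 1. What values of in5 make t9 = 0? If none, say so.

in5=0

t9 = t8 XOR t2 must be 0, so t8 and t2 are equal.
Check with in1 = 1 and in3 = 1 and in4 = 0 and in6 = 1 and in0 = 1 and in2 = 1 and in5=0:
t1 = in5 XOR in0 = 0 XOR 1 = 1
t2 = in1 XOR t1 = 1 XOR 1 = 0
t3 = in3 OR t2 = 1 OR 0 = 1
t4 = in6 OR in0 = 1 OR 1 = 1
t5 = t4 OR in0 = 1 OR 1 = 1
t6 = in2 XOR t5 = 1 XOR 1 = 0
t7 = t3 AND t6 = 1 AND 0 = 0
t8 = t7 OR in4 = 0 OR 0 = 0
t9 = t8 XOR t2 = 0 XOR 0 = 0
So t9 = 0.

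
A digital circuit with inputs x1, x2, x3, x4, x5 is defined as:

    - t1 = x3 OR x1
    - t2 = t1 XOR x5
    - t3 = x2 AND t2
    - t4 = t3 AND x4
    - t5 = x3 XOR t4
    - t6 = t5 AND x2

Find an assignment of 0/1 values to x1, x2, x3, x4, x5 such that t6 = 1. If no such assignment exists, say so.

Check with x1=1 x2=1 x3=1 x4=0 x5=0:
t1 = x3 OR x1 = 1 OR 1 = 1
t2 = t1 XOR x5 = 1 XOR 0 = 1
t3 = x2 AND t2 = 1 AND 1 = 1
t4 = t3 AND x4 = 1 AND 0 = 0
t5 = x3 XOR t4 = 1 XOR 0 = 1
t6 = t5 AND x2 = 1 AND 1 = 1
So t6 = 1 as required.

x1=1 x2=1 x3=1 x4=0 x5=0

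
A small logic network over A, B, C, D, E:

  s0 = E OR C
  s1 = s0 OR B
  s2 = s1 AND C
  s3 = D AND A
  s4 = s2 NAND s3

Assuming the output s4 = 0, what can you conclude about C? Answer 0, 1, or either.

s4 = s2 NAND s3 must be 0, so both s2 = 1 and s3 = 1.
Every assignment with s4 = 0 has C = 1; there are 4 such assignment(s).
  A=1, B=0, C=1, D=1, E=0
  A=1, B=0, C=1, D=1, E=1
  A=1, B=1, C=1, D=1, E=0
  A=1, B=1, C=1, D=1, E=1

1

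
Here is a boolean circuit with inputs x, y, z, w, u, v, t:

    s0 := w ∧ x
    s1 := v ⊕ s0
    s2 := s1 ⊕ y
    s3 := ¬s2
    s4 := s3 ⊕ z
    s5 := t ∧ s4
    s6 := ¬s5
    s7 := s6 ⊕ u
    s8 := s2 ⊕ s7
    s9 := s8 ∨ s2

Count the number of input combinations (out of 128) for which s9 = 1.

s9 = s8 ∨ s2 must be 1, so at least one of s8, s2 is 1.
Enumerating the 128 input combinations, 96 give s9 = 1 and 32 give s9 = 0.

96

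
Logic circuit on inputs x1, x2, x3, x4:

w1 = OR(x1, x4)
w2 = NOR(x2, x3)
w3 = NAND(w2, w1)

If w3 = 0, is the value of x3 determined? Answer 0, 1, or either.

w3 = NAND(w2, w1) must be 0, so both w2 = 1 and w1 = 1.
w2 = NOR(x2, x3) must be 1, so both x2 = 0 and x3 = 0.
Every assignment with w3 = 0 has x3 = 0; there are 3 such assignment(s).
  x1=0, x2=0, x3=0, x4=1
  x1=1, x2=0, x3=0, x4=0
  x1=1, x2=0, x3=0, x4=1

0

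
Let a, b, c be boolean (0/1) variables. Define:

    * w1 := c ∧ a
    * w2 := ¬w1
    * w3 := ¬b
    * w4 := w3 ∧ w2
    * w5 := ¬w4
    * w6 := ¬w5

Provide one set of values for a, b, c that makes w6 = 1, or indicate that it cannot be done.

w6 = ¬w5 must be 1, so w5 = 0.
w5 = ¬w4 must be 0, so w4 = 1.
Check with a=1, b=0, c=0:
w1 = c ∧ a = 0 ∧ 1 = 0
w2 = ¬w1 = ¬0 = 1
w3 = ¬b = ¬0 = 1
w4 = w3 ∧ w2 = 1 ∧ 1 = 1
w5 = ¬w4 = ¬1 = 0
w6 = ¬w5 = ¬0 = 1
So w6 = 1 as required.

a=1, b=0, c=0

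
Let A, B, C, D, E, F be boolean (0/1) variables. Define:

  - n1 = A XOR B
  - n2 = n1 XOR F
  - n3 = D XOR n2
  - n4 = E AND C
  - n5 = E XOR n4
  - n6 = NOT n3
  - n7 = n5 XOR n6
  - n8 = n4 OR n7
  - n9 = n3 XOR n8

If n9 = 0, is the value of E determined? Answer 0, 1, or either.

n9 = n3 XOR n8 must be 0, so n3 and n8 are equal.
Every assignment with n9 = 0 has E = 1; there are 24 such assignment(s).

1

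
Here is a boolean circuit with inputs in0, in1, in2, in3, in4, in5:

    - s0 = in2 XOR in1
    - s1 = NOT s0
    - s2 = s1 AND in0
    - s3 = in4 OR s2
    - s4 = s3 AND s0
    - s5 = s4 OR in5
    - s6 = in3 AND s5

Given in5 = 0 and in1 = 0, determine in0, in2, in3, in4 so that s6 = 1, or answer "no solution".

in0=0, in2=1, in3=1, in4=1

s6 = in3 AND s5 must be 1, so both in3 = 1 and s5 = 1.
s5 = s4 OR in5 must be 1, so at least one of s4, in5 is 1.
Check with in5 = 0 and in1 = 0 and in0=0, in2=1, in3=1, in4=1:
s0 = in2 XOR in1 = 1 XOR 0 = 1
s1 = NOT s0 = NOT 1 = 0
s2 = s1 AND in0 = 0 AND 0 = 0
s3 = in4 OR s2 = 1 OR 0 = 1
s4 = s3 AND s0 = 1 AND 1 = 1
s5 = s4 OR in5 = 1 OR 0 = 1
s6 = in3 AND s5 = 1 AND 1 = 1
So s6 = 1.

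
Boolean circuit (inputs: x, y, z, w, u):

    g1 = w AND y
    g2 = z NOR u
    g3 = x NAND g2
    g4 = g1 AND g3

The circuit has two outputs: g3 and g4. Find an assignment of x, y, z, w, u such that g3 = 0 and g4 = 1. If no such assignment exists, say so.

Across all 32 input combinations, none give both g3 = 0 and g4 = 1.

no solution exists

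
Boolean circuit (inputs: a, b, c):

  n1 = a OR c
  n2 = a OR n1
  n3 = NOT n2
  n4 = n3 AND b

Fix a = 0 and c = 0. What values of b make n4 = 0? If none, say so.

b=0

n4 = n3 AND b must be 0, so at least one of n3, b is 0.
Check with a = 0 and c = 0 and b=0:
n1 = a OR c = 0 OR 0 = 0
n2 = a OR n1 = 0 OR 0 = 0
n3 = NOT n2 = NOT 0 = 1
n4 = n3 AND b = 1 AND 0 = 0
So n4 = 0.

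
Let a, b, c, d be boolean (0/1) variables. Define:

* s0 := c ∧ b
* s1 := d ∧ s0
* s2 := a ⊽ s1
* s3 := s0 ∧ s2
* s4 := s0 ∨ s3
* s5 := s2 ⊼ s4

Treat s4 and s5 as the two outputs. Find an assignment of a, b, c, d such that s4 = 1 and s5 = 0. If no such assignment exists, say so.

Check with a=0 b=1 c=1 d=0:
s0 = c ∧ b = 1 ∧ 1 = 1
s1 = d ∧ s0 = 0 ∧ 1 = 0
s2 = a ⊽ s1 = 0 ⊽ 0 = 1
s3 = s0 ∧ s2 = 1 ∧ 1 = 1
s4 = s0 ∨ s3 = 1 ∨ 1 = 1
s5 = s2 ⊼ s4 = 1 ⊼ 1 = 0
So s4 = 1 and s5 = 0.

a=0 b=1 c=1 d=0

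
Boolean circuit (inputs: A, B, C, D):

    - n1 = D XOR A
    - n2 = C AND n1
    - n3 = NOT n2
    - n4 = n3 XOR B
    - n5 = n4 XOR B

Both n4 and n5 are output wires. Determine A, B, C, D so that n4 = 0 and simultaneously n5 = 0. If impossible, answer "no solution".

Check with A=0, B=0, C=1, D=1:
n1 = D XOR A = 1 XOR 0 = 1
n2 = C AND n1 = 1 AND 1 = 1
n3 = NOT n2 = NOT 1 = 0
n4 = n3 XOR B = 0 XOR 0 = 0
n5 = n4 XOR B = 0 XOR 0 = 0
So n4 = 0 and n5 = 0.

A=0, B=0, C=1, D=1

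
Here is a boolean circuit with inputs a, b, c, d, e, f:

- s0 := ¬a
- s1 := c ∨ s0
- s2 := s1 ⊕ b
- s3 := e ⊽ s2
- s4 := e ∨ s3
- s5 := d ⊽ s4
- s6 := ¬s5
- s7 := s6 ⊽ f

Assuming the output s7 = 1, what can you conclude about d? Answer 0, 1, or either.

0

s7 = s6 ⊽ f must be 1, so both s6 = 0 and f = 0.
s6 = ¬s5 must be 0, so s5 = 1.
s5 = d ⊽ s4 must be 1, so both d = 0 and s4 = 0.
Every assignment with s7 = 1 has d = 0; there are 4 such assignment(s).
  a=0, b=0, c=0, d=0, e=0, f=0
  a=0, b=0, c=1, d=0, e=0, f=0
  a=1, b=0, c=1, d=0, e=0, f=0
  a=1, b=1, c=0, d=0, e=0, f=0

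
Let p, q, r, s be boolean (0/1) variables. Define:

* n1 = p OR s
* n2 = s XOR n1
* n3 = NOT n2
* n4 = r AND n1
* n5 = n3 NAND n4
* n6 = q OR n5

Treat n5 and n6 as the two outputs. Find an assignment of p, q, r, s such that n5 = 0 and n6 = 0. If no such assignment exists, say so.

Check with p=0 q=0 r=1 s=1:
n1 = p OR s = 0 OR 1 = 1
n2 = s XOR n1 = 1 XOR 1 = 0
n3 = NOT n2 = NOT 0 = 1
n4 = r AND n1 = 1 AND 1 = 1
n5 = n3 NAND n4 = 1 NAND 1 = 0
n6 = q OR n5 = 0 OR 0 = 0
So n5 = 0 and n6 = 0.

p=0 q=0 r=1 s=1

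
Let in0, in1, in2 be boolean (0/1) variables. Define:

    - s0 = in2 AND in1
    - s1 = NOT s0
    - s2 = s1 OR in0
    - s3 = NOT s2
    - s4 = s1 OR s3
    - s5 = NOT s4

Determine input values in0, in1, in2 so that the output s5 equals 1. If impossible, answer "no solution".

in0=1 in1=1 in2=1

Check with in0=1 in1=1 in2=1:
s0 = in2 AND in1 = 1 AND 1 = 1
s1 = NOT s0 = NOT 1 = 0
s2 = s1 OR in0 = 0 OR 1 = 1
s3 = NOT s2 = NOT 1 = 0
s4 = s1 OR s3 = 0 OR 0 = 0
s5 = NOT s4 = NOT 0 = 1
So s5 = 1 as required.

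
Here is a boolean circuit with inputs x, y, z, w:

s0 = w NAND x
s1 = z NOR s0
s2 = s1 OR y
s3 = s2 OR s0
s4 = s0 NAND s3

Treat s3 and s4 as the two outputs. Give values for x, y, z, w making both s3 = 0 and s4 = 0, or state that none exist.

no solution exists

Across all 16 input combinations, none give both s3 = 0 and s4 = 0.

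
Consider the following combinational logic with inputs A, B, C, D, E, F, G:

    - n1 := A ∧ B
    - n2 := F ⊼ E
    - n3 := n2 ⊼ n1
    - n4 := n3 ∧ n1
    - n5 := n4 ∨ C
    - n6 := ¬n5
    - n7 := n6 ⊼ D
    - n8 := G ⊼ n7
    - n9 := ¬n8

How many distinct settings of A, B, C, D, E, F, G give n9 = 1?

49

n9 = ¬n8 must be 1, so n8 = 0.
n8 = G ⊼ n7 must be 0, so both G = 1 and n7 = 1.
Enumerating the 128 input combinations, 49 give n9 = 1 and 79 give n9 = 0.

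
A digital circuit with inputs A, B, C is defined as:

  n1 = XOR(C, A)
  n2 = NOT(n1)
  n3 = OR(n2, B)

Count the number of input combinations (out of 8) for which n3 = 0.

2

n3 = OR(n2, B) must be 0, so both n2 = 0 and B = 0.
Enumerating the 8 input combinations, 2 give n3 = 0 and 6 give n3 = 1.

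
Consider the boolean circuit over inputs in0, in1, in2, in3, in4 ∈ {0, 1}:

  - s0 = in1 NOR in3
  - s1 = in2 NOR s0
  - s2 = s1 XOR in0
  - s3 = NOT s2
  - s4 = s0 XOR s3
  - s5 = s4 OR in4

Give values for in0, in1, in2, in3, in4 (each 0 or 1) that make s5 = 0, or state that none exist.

in0=0 in1=0 in2=0 in3=1 in4=0

Check with in0=0 in1=0 in2=0 in3=1 in4=0:
s0 = in1 NOR in3 = 0 NOR 1 = 0
s1 = in2 NOR s0 = 0 NOR 0 = 1
s2 = s1 XOR in0 = 1 XOR 0 = 1
s3 = NOT s2 = NOT 1 = 0
s4 = s0 XOR s3 = 0 XOR 0 = 0
s5 = s4 OR in4 = 0 OR 0 = 0
So s5 = 0 as required.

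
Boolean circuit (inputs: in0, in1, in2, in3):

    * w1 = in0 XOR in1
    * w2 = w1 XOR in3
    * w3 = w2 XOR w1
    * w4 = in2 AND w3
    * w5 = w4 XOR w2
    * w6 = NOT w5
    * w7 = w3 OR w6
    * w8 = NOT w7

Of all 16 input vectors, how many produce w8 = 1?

w8 = NOT w7 must be 1, so w7 = 0.
w7 = w3 OR w6 must be 0, so both w3 = 0 and w6 = 0.
Enumerating the 16 input combinations, 4 give w8 = 1 and 12 give w8 = 0.

4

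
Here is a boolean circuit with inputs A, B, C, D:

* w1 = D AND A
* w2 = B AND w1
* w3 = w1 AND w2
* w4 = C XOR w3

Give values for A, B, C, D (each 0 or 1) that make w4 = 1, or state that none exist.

w4 = C XOR w3 must be 1, so C and w3 differ.
Check with A=1 B=0 C=1 D=0:
w1 = D AND A = 0 AND 1 = 0
w2 = B AND w1 = 0 AND 0 = 0
w3 = w1 AND w2 = 0 AND 0 = 0
w4 = C XOR w3 = 1 XOR 0 = 1
So w4 = 1 as required.

A=1 B=0 C=1 D=0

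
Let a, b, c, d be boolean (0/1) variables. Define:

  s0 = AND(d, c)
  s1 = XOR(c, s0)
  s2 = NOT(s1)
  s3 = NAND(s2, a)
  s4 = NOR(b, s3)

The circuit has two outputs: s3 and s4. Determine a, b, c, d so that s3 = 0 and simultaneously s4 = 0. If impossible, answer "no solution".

a=1, b=1, c=0, d=0

Check with a=1, b=1, c=0, d=0:
s0 = AND(d, c) = AND(0, 0) = 0
s1 = XOR(c, s0) = XOR(0, 0) = 0
s2 = NOT(s1) = NOT 0 = 1
s3 = NAND(s2, a) = NAND(1, 1) = 0
s4 = NOR(b, s3) = NOR(1, 0) = 0
So s3 = 0 and s4 = 0.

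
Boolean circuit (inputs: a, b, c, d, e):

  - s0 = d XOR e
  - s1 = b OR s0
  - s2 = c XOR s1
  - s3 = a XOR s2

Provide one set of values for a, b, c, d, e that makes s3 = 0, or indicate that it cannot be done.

s3 = a XOR s2 must be 0, so a and s2 are equal.
Check with a=1 b=1 c=0 d=1 e=1:
s0 = d XOR e = 1 XOR 1 = 0
s1 = b OR s0 = 1 OR 0 = 1
s2 = c XOR s1 = 0 XOR 1 = 1
s3 = a XOR s2 = 1 XOR 1 = 0
So s3 = 0 as required.

a=1 b=1 c=0 d=1 e=1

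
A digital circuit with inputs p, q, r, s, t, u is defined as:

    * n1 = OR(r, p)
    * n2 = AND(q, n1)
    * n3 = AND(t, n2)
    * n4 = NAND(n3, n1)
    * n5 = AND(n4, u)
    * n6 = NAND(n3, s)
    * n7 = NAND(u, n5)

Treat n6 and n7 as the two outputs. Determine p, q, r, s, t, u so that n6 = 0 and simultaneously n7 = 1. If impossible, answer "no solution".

p=0, q=1, r=1, s=1, t=1, u=0

Check with p=0, q=1, r=1, s=1, t=1, u=0:
n1 = OR(r, p) = OR(1, 0) = 1
n2 = AND(q, n1) = AND(1, 1) = 1
n3 = AND(t, n2) = AND(1, 1) = 1
n4 = NAND(n3, n1) = NAND(1, 1) = 0
n5 = AND(n4, u) = AND(0, 0) = 0
n6 = NAND(n3, s) = NAND(1, 1) = 0
n7 = NAND(u, n5) = NAND(0, 0) = 1
So n6 = 0 and n7 = 1.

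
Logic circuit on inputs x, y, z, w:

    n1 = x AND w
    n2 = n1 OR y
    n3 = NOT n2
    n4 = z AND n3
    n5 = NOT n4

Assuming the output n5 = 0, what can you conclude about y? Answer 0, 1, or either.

n5 = NOT n4 must be 0, so n4 = 1.
n4 = z AND n3 must be 1, so both z = 1 and n3 = 1.
Every assignment with n5 = 0 has y = 0; there are 3 such assignment(s).
  x=0, y=0, z=1, w=0
  x=0, y=0, z=1, w=1
  x=1, y=0, z=1, w=0

0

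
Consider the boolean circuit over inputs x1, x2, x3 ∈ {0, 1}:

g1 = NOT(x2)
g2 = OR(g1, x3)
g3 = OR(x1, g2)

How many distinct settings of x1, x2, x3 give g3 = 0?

g3 = OR(x1, g2) must be 0, so both x1 = 0 and g2 = 0.
Enumerating the 8 input combinations, 1 give g3 = 0 and 7 give g3 = 1.

1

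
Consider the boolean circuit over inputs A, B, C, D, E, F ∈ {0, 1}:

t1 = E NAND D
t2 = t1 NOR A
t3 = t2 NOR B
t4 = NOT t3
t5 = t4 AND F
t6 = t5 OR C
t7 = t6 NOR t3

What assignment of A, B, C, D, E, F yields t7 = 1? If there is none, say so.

A=0 B=1 C=0 D=1 E=1 F=0

Check with A=0 B=1 C=0 D=1 E=1 F=0:
t1 = E NAND D = 1 NAND 1 = 0
t2 = t1 NOR A = 0 NOR 0 = 1
t3 = t2 NOR B = 1 NOR 1 = 0
t4 = NOT t3 = NOT 0 = 1
t5 = t4 AND F = 1 AND 0 = 0
t6 = t5 OR C = 0 OR 0 = 0
t7 = t6 NOR t3 = 0 NOR 0 = 1
So t7 = 1 as required.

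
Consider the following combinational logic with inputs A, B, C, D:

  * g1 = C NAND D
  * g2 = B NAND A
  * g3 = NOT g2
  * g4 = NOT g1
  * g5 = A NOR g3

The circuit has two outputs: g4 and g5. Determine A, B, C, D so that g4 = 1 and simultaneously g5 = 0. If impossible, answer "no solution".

A=1, B=0, C=1, D=1

Check with A=1, B=0, C=1, D=1:
g1 = C NAND D = 1 NAND 1 = 0
g2 = B NAND A = 0 NAND 1 = 1
g3 = NOT g2 = NOT 1 = 0
g4 = NOT g1 = NOT 0 = 1
g5 = A NOR g3 = 1 NOR 0 = 0
So g4 = 1 and g5 = 0.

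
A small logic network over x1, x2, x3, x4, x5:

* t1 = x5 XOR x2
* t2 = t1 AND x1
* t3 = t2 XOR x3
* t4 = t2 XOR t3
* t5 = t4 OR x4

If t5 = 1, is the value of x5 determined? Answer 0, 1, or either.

Both values of x5 occur among assignments with t5 = 1:
  x5=0: x1=0, x2=0, x3=0, x4=1, x5=0
  x5=1: x1=0, x2=0, x3=0, x4=1, x5=1

either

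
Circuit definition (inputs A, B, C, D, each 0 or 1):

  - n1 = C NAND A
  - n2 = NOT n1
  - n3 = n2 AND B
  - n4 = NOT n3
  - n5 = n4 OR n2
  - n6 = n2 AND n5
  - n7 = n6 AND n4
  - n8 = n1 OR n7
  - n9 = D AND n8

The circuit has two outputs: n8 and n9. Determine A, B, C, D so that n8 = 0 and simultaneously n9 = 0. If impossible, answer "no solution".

A=1, B=1, C=1, D=0

Check with A=1, B=1, C=1, D=0:
n1 = C NAND A = 1 NAND 1 = 0
n2 = NOT n1 = NOT 0 = 1
n3 = n2 AND B = 1 AND 1 = 1
n4 = NOT n3 = NOT 1 = 0
n5 = n4 OR n2 = 0 OR 1 = 1
n6 = n2 AND n5 = 1 AND 1 = 1
n7 = n6 AND n4 = 1 AND 0 = 0
n8 = n1 OR n7 = 0 OR 0 = 0
n9 = D AND n8 = 0 AND 0 = 0
So n8 = 0 and n9 = 0.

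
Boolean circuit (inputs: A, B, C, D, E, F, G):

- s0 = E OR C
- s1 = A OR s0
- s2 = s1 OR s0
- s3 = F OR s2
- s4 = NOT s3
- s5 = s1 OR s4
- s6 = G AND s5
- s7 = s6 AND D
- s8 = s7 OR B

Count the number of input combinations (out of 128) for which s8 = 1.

s8 = s7 OR B must be 1, so at least one of s7, B is 1.
Enumerating the 128 input combinations, 79 give s8 = 1 and 49 give s8 = 0.

79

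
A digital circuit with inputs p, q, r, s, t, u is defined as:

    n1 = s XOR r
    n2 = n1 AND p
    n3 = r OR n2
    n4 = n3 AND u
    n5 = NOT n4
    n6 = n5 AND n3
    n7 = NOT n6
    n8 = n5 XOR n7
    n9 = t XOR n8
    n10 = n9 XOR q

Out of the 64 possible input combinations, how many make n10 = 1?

n10 = n9 XOR q must be 1, so n9 and q differ.
Enumerating the 64 input combinations, 32 give n10 = 1 and 32 give n10 = 0.

32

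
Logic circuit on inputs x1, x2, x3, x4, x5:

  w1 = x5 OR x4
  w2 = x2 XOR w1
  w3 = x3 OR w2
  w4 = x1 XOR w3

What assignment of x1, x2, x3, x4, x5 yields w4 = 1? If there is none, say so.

x1=1, x2=0, x3=0, x4=0, x5=0

w4 = x1 XOR w3 must be 1, so x1 and w3 differ.
Check with x1=1, x2=0, x3=0, x4=0, x5=0:
w1 = x5 OR x4 = 0 OR 0 = 0
w2 = x2 XOR w1 = 0 XOR 0 = 0
w3 = x3 OR w2 = 0 OR 0 = 0
w4 = x1 XOR w3 = 1 XOR 0 = 1
So w4 = 1 as required.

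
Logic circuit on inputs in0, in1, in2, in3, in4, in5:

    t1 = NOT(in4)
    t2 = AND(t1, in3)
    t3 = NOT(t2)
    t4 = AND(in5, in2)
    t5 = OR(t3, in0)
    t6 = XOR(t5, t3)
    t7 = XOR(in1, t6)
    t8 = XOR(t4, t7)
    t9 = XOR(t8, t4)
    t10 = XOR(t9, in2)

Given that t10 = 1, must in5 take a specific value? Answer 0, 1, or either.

either

Both values of in5 occur among assignments with t10 = 1:
  in5=0: in0=0, in1=0, in2=1, in3=0, in4=0, in5=0
  in5=1: in0=0, in1=0, in2=1, in3=0, in4=0, in5=1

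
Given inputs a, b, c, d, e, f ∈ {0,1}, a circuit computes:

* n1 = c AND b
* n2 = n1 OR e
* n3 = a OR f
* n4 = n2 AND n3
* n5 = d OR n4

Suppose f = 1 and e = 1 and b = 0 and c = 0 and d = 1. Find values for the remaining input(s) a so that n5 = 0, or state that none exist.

With f = 1 and e = 1 and b = 0 and c = 0 and d = 1 fixed, none of the 2 settings of a give n5 = 0.
For example, with a=0:
n1 = c AND b = 0 AND 0 = 0
n2 = n1 OR e = 0 OR 1 = 1
n3 = a OR f = 0 OR 1 = 1
n4 = n2 AND n3 = 1 AND 1 = 1
n5 = d OR n4 = 1 OR 1 = 1
giving n5 = 1 ≠ 0.

no solution exists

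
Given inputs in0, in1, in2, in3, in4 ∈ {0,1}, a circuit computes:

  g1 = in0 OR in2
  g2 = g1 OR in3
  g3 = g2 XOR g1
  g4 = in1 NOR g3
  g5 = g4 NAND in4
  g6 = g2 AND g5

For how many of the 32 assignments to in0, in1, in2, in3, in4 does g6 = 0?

g6 = g2 AND g5 must be 0, so at least one of g2, g5 is 0.
Enumerating the 32 input combinations, 10 give g6 = 0 and 22 give g6 = 1.

10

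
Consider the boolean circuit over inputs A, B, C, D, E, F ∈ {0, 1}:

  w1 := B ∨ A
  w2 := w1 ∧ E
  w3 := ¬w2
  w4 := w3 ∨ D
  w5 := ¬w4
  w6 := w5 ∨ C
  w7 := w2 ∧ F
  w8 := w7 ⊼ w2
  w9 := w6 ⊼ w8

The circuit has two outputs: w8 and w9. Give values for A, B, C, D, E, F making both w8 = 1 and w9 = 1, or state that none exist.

A=0, B=1, C=0, D=1, E=0, F=1

Check with A=0, B=1, C=0, D=1, E=0, F=1:
w1 = B ∨ A = 1 ∨ 0 = 1
w2 = w1 ∧ E = 1 ∧ 0 = 0
w3 = ¬w2 = ¬0 = 1
w4 = w3 ∨ D = 1 ∨ 1 = 1
w5 = ¬w4 = ¬1 = 0
w6 = w5 ∨ C = 0 ∨ 0 = 0
w7 = w2 ∧ F = 0 ∧ 1 = 0
w8 = w7 ⊼ w2 = 0 ⊼ 0 = 1
w9 = w6 ⊼ w8 = 0 ⊼ 1 = 1
So w8 = 1 and w9 = 1.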